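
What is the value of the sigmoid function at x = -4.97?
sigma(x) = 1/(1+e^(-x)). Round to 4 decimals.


sigma(-4.97) = 1/(1+e^(4.97)) = 1/(1+144.026887) = 1/145.026887 = 0.0069.

0.0069


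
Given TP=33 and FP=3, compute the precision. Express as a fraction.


Precision = TP / (TP + FP) = 33 / 36 = 11/12.

11/12


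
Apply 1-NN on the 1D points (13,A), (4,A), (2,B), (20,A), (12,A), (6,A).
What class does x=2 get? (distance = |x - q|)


Distances: |13-2|=11, |4-2|=2, |2-2|=0, |20-2|=18, |12-2|=10, |6-2|=4. 1 nearest: (2,B). Counts: {'B': 1}. Majority class: B.

B


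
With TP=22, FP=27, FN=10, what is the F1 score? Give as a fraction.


Precision = 22/49 = 22/49. Recall = 22/32 = 11/16. F1 = 2*P*R/(P+R) = 44/81.

44/81


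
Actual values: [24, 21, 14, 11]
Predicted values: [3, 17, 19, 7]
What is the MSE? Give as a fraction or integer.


MSE = (1/4) * ((24-3)^2=441 + (21-17)^2=16 + (14-19)^2=25 + (11-7)^2=16). Sum = 498. MSE = 249/2.

249/2


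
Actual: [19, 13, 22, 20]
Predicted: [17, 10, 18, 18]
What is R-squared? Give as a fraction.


Mean(y) = 37/2. SS_res = 33. SS_tot = 45. R^2 = 1 - 33/(45) = 4/15.

4/15


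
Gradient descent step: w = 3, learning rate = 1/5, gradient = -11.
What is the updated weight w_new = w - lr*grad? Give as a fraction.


w_new = 3 - 1/5 * -11 = 3 - -11/5 = 26/5.

26/5


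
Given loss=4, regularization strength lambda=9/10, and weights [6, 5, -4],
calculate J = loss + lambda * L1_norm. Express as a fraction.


L1 norm = sum(|w|) = 15. J = 4 + 9/10 * 15 = 35/2.

35/2


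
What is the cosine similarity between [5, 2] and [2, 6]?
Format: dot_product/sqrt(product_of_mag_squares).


dot = 22. |a|^2 = 29, |b|^2 = 40. cos = 22/sqrt(1160).

22/sqrt(1160)


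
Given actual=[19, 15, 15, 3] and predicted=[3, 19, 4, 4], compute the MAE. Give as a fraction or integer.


MAE = (1/4) * (|19-3|=16 + |15-19|=4 + |15-4|=11 + |3-4|=1). Sum = 32. MAE = 8.

8


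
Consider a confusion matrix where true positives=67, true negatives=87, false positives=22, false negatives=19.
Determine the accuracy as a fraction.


Accuracy = (TP + TN) / (TP + TN + FP + FN) = (67 + 87) / 195 = 154/195.

154/195


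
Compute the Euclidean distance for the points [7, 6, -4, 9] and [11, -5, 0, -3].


d = sqrt(sum of squared differences). (7-11)^2=16, (6--5)^2=121, (-4-0)^2=16, (9--3)^2=144. Sum = 297.

sqrt(297)


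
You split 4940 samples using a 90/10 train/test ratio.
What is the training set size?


Test set = 4940 * 10% = 494. Training set = 4940 - 494 = 4446.

4446


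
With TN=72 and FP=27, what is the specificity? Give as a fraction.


Specificity = TN / (TN + FP) = 72 / 99 = 8/11.

8/11


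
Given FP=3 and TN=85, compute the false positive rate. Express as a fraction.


FPR = FP / (FP + TN) = 3 / 88 = 3/88.

3/88


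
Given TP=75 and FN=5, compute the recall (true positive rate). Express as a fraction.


Recall = TP / (TP + FN) = 75 / 80 = 15/16.

15/16


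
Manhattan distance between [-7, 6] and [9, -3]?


d = sum of absolute differences: |-7-9|=16 + |6--3|=9 = 25.

25


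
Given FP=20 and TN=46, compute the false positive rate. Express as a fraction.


FPR = FP / (FP + TN) = 20 / 66 = 10/33.

10/33


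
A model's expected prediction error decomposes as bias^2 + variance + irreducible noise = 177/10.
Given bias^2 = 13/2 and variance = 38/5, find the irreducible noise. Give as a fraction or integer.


Total error = bias^2 + variance + irreducible noise. So irreducible noise = 177/10 - 13/2 - 38/5 = 18/5.

18/5


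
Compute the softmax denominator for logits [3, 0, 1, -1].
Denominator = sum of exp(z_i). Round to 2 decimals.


Denom = e^3=20.0855 + e^0=1.0000 + e^1=2.7183 + e^-1=0.3679. Sum = 24.1717, which rounds to 24.17.

24.17


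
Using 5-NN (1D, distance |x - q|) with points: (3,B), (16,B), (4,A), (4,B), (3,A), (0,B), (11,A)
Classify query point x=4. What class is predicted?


Distances: |3-4|=1, |16-4|=12, |4-4|=0, |4-4|=0, |3-4|=1, |0-4|=4, |11-4|=7. 5 nearest: (4,A), (4,B), (3,A), (3,B), (0,B). Counts: {'A': 2, 'B': 3}. Majority class: B.

B


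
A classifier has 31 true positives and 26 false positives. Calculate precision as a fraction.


Precision = TP / (TP + FP) = 31 / 57 = 31/57.

31/57


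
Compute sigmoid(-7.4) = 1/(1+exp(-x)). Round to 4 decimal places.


sigma(-7.4) = 1/(1+e^(7.4)) = 1/(1+1635.984430) = 1/1636.984430 = 0.0006.

0.0006


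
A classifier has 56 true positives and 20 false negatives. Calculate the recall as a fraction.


Recall = TP / (TP + FN) = 56 / 76 = 14/19.

14/19


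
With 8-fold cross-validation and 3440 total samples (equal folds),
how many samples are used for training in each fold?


Each validation fold has 3440/8 = 430 samples. Training set = 3440 - 430 = 3010.

3010


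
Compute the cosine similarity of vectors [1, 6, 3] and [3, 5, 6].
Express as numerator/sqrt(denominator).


dot = 51. |a|^2 = 46, |b|^2 = 70. cos = 51/sqrt(3220).

51/sqrt(3220)


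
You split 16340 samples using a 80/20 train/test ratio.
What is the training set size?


Test set = 16340 * 20% = 3268. Training set = 16340 - 3268 = 13072.

13072


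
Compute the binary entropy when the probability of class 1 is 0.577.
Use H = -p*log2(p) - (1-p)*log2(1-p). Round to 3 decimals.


H = -0.577*log2(0.577) - 0.423*log2(0.423) = 0.983.

0.983


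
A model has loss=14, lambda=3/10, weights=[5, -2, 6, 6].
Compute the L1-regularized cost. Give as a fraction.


L1 norm = sum(|w|) = 19. J = 14 + 3/10 * 19 = 197/10.

197/10


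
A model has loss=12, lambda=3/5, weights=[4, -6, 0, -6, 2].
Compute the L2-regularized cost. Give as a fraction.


L2 sq norm = sum(w^2) = 92. J = 12 + 3/5 * 92 = 336/5.

336/5


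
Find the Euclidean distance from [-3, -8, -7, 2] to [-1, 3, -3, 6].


d = sqrt(sum of squared differences). (-3--1)^2=4, (-8-3)^2=121, (-7--3)^2=16, (2-6)^2=16. Sum = 157.

sqrt(157)


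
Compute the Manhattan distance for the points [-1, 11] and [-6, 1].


d = sum of absolute differences: |-1--6|=5 + |11-1|=10 = 15.

15


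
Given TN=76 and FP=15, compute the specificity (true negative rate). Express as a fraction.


Specificity = TN / (TN + FP) = 76 / 91 = 76/91.

76/91


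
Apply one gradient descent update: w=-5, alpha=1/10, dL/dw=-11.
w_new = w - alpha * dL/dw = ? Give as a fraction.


w_new = -5 - 1/10 * -11 = -5 - -11/10 = -39/10.

-39/10


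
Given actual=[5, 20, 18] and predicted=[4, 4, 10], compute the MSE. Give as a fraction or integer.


MSE = (1/3) * ((5-4)^2=1 + (20-4)^2=256 + (18-10)^2=64). Sum = 321. MSE = 107.

107


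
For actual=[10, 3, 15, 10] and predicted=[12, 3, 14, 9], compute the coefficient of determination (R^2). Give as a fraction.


Mean(y) = 19/2. SS_res = 6. SS_tot = 73. R^2 = 1 - 6/(73) = 67/73.

67/73


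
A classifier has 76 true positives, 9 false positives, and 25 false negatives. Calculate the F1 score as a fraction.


Precision = 76/85 = 76/85. Recall = 76/101 = 76/101. F1 = 2*P*R/(P+R) = 76/93.

76/93


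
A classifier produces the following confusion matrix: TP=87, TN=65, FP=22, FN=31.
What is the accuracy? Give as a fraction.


Accuracy = (TP + TN) / (TP + TN + FP + FN) = (87 + 65) / 205 = 152/205.

152/205


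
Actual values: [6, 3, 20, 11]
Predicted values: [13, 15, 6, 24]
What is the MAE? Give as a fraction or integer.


MAE = (1/4) * (|6-13|=7 + |3-15|=12 + |20-6|=14 + |11-24|=13). Sum = 46. MAE = 23/2.

23/2


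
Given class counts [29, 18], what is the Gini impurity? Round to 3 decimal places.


Total = 47. Proportions: 29/47, 18/47. sum(p_i^2) = 0.5274. Gini = 1 - 0.5274 = 0.4726, which rounds to 0.473.

0.473


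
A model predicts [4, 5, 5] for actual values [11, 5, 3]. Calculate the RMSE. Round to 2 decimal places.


MSE = 17.6667. RMSE = sqrt(17.6667) = 4.20.

4.20


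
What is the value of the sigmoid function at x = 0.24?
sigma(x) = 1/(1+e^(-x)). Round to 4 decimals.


sigma(0.24) = 1/(1+e^(-0.24)) = 1/(1+0.786628) = 1/1.786628 = 0.5597.

0.5597


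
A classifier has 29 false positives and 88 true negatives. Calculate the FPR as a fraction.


FPR = FP / (FP + TN) = 29 / 117 = 29/117.

29/117


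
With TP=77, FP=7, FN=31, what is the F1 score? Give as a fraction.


Precision = 77/84 = 11/12. Recall = 77/108 = 77/108. F1 = 2*P*R/(P+R) = 77/96.

77/96


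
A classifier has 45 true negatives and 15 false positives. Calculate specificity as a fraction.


Specificity = TN / (TN + FP) = 45 / 60 = 3/4.

3/4


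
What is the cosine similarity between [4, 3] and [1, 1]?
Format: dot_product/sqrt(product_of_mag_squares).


dot = 7. |a|^2 = 25, |b|^2 = 2. cos = 7/sqrt(50).

7/sqrt(50)


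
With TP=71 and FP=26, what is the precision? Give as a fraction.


Precision = TP / (TP + FP) = 71 / 97 = 71/97.

71/97


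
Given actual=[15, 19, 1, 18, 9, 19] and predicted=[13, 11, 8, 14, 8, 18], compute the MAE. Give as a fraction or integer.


MAE = (1/6) * (|15-13|=2 + |19-11|=8 + |1-8|=7 + |18-14|=4 + |9-8|=1 + |19-18|=1). Sum = 23. MAE = 23/6.

23/6


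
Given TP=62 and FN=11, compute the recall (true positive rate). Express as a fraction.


Recall = TP / (TP + FN) = 62 / 73 = 62/73.

62/73


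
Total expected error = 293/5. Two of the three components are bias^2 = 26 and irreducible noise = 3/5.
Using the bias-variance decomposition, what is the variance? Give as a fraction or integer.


Total error = bias^2 + variance + irreducible noise. So variance = 293/5 - 26 - 3/5 = 32.

32


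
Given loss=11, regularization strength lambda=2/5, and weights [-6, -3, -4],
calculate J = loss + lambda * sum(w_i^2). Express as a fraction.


L2 sq norm = sum(w^2) = 61. J = 11 + 2/5 * 61 = 177/5.

177/5


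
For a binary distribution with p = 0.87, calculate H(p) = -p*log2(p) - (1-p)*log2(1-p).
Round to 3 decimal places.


H = -0.87*log2(0.87) - 0.13*log2(0.13) = 0.557.

0.557


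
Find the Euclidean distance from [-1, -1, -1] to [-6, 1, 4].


d = sqrt(sum of squared differences). (-1--6)^2=25, (-1-1)^2=4, (-1-4)^2=25. Sum = 54.

sqrt(54)


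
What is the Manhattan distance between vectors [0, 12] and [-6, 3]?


d = sum of absolute differences: |0--6|=6 + |12-3|=9 = 15.

15


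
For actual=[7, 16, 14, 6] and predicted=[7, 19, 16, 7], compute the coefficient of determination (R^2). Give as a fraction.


Mean(y) = 43/4. SS_res = 14. SS_tot = 299/4. R^2 = 1 - 14/(299/4) = 243/299.

243/299


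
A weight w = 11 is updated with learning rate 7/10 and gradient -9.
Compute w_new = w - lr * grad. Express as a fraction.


w_new = 11 - 7/10 * -9 = 11 - -63/10 = 173/10.

173/10


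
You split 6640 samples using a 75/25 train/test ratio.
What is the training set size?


Test set = 6640 * 25% = 1660. Training set = 6640 - 1660 = 4980.

4980


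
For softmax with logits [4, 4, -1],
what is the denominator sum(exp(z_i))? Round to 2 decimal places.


Denom = e^4=54.5982 + e^4=54.5982 + e^-1=0.3679. Sum = 109.5643, which rounds to 109.56.

109.56


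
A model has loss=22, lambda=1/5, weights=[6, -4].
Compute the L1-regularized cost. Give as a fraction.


L1 norm = sum(|w|) = 10. J = 22 + 1/5 * 10 = 24.

24


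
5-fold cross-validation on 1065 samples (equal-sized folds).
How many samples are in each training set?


Each validation fold has 1065/5 = 213 samples. Training set = 1065 - 213 = 852.

852


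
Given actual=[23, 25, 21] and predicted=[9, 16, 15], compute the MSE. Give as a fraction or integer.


MSE = (1/3) * ((23-9)^2=196 + (25-16)^2=81 + (21-15)^2=36). Sum = 313. MSE = 313/3.

313/3


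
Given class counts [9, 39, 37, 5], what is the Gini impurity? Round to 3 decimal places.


Total = 90. Proportions: 9/90, 39/90, 37/90, 5/90. sum(p_i^2) = 0.3699. Gini = 1 - 0.3699 = 0.6301, which rounds to 0.630.

0.630


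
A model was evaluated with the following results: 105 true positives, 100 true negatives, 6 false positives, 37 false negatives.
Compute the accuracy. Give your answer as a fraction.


Accuracy = (TP + TN) / (TP + TN + FP + FN) = (105 + 100) / 248 = 205/248.

205/248


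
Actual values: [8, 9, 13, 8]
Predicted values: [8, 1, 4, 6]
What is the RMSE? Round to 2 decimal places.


MSE = 37.2500. RMSE = sqrt(37.2500) = 6.10.

6.10


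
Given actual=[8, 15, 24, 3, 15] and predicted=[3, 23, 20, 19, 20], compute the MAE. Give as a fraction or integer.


MAE = (1/5) * (|8-3|=5 + |15-23|=8 + |24-20|=4 + |3-19|=16 + |15-20|=5). Sum = 38. MAE = 38/5.

38/5


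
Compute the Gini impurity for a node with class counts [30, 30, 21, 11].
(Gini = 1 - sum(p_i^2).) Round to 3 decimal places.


Total = 92. Proportions: 30/92, 30/92, 21/92, 11/92. sum(p_i^2) = 0.2791. Gini = 1 - 0.2791 = 0.7209, which rounds to 0.721.

0.721


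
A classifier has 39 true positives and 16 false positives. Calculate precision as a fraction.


Precision = TP / (TP + FP) = 39 / 55 = 39/55.

39/55


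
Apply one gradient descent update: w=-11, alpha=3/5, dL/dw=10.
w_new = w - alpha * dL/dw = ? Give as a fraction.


w_new = -11 - 3/5 * 10 = -11 - 6 = -17.

-17


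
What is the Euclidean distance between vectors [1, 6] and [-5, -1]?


d = sqrt(sum of squared differences). (1--5)^2=36, (6--1)^2=49. Sum = 85.

sqrt(85)


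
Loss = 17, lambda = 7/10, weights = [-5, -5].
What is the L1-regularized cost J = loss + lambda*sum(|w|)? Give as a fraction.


L1 norm = sum(|w|) = 10. J = 17 + 7/10 * 10 = 24.

24


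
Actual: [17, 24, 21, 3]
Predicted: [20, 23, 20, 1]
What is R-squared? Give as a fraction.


Mean(y) = 65/4. SS_res = 15. SS_tot = 1035/4. R^2 = 1 - 15/(1035/4) = 65/69.

65/69


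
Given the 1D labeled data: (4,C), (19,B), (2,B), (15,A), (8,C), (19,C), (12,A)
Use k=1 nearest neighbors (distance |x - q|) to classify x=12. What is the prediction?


Distances: |4-12|=8, |19-12|=7, |2-12|=10, |15-12|=3, |8-12|=4, |19-12|=7, |12-12|=0. 1 nearest: (12,A). Counts: {'A': 1}. Majority class: A.

A


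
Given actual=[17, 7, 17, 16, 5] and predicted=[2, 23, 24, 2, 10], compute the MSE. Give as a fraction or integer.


MSE = (1/5) * ((17-2)^2=225 + (7-23)^2=256 + (17-24)^2=49 + (16-2)^2=196 + (5-10)^2=25). Sum = 751. MSE = 751/5.

751/5


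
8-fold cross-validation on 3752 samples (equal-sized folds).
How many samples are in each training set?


Each validation fold has 3752/8 = 469 samples. Training set = 3752 - 469 = 3283.

3283


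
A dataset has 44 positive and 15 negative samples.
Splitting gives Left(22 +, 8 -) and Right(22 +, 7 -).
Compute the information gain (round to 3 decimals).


H(parent) = 0.8179. H(left) = 0.8366, H(right) = 0.7973. Weighted = (30/59)*0.8366 + (29/59)*0.7973 = 0.8173. IG = 0.8179 - 0.8173 = 0.0006, which rounds to 0.001.

0.001


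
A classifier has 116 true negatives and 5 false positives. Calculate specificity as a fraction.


Specificity = TN / (TN + FP) = 116 / 121 = 116/121.

116/121


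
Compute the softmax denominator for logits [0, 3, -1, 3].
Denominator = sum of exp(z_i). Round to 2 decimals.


Denom = e^0=1.0000 + e^3=20.0855 + e^-1=0.3679 + e^3=20.0855. Sum = 41.5389, which rounds to 41.54.

41.54


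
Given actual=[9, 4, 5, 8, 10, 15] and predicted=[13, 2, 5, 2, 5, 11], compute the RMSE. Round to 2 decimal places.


MSE = 16.1667. RMSE = sqrt(16.1667) = 4.02.

4.02


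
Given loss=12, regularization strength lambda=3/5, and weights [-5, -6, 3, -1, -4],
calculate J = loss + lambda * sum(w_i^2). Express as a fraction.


L2 sq norm = sum(w^2) = 87. J = 12 + 3/5 * 87 = 321/5.

321/5


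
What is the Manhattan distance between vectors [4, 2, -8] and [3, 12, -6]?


d = sum of absolute differences: |4-3|=1 + |2-12|=10 + |-8--6|=2 = 13.

13


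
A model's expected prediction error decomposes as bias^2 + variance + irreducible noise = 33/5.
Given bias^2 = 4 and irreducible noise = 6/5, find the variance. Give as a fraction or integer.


Total error = bias^2 + variance + irreducible noise. So variance = 33/5 - 4 - 6/5 = 7/5.

7/5


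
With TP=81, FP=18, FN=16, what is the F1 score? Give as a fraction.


Precision = 81/99 = 9/11. Recall = 81/97 = 81/97. F1 = 2*P*R/(P+R) = 81/98.

81/98


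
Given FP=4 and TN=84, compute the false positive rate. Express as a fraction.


FPR = FP / (FP + TN) = 4 / 88 = 1/22.

1/22


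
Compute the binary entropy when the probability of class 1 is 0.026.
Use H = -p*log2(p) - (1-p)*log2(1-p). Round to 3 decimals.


H = -0.026*log2(0.026) - 0.974*log2(0.974) = 0.174.

0.174


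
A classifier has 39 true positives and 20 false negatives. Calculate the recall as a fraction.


Recall = TP / (TP + FN) = 39 / 59 = 39/59.

39/59


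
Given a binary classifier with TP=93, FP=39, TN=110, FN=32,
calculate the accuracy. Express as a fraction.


Accuracy = (TP + TN) / (TP + TN + FP + FN) = (93 + 110) / 274 = 203/274.

203/274


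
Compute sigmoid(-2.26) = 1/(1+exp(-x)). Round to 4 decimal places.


sigma(-2.26) = 1/(1+e^(2.26)) = 1/(1+9.583089) = 1/10.583089 = 0.0945.

0.0945


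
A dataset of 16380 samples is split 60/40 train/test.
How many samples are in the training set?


Test set = 16380 * 40% = 6552. Training set = 16380 - 6552 = 9828.

9828


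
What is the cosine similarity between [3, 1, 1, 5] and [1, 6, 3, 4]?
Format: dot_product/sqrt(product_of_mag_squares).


dot = 32. |a|^2 = 36, |b|^2 = 62. cos = 32/sqrt(2232).

32/sqrt(2232)


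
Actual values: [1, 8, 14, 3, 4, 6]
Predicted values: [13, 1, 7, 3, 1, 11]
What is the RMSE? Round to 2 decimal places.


MSE = 46.0000. RMSE = sqrt(46.0000) = 6.78.

6.78


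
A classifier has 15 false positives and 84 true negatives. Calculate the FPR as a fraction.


FPR = FP / (FP + TN) = 15 / 99 = 5/33.

5/33


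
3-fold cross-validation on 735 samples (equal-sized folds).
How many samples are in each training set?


Each validation fold has 735/3 = 245 samples. Training set = 735 - 245 = 490.

490


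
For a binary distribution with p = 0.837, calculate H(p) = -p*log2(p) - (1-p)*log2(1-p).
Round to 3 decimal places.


H = -0.837*log2(0.837) - 0.163*log2(0.163) = 0.641.

0.641


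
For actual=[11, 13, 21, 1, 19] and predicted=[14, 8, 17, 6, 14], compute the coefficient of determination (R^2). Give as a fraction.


Mean(y) = 13. SS_res = 100. SS_tot = 248. R^2 = 1 - 100/(248) = 37/62.

37/62


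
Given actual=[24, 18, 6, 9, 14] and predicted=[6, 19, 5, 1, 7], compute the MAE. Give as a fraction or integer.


MAE = (1/5) * (|24-6|=18 + |18-19|=1 + |6-5|=1 + |9-1|=8 + |14-7|=7). Sum = 35. MAE = 7.

7


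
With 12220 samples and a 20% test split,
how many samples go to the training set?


Test set = 12220 * 20% = 2444. Training set = 12220 - 2444 = 9776.

9776


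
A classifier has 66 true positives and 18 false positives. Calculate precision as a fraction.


Precision = TP / (TP + FP) = 66 / 84 = 11/14.

11/14


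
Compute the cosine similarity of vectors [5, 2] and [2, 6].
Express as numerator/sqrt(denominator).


dot = 22. |a|^2 = 29, |b|^2 = 40. cos = 22/sqrt(1160).

22/sqrt(1160)


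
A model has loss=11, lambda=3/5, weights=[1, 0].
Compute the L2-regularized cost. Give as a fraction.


L2 sq norm = sum(w^2) = 1. J = 11 + 3/5 * 1 = 58/5.

58/5


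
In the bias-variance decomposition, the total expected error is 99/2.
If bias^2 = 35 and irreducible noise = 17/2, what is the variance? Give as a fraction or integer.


Total error = bias^2 + variance + irreducible noise. So variance = 99/2 - 35 - 17/2 = 6.

6


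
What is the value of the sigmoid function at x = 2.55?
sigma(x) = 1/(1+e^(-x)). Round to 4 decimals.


sigma(2.55) = 1/(1+e^(-2.55)) = 1/(1+0.078082) = 1/1.078082 = 0.9276.

0.9276


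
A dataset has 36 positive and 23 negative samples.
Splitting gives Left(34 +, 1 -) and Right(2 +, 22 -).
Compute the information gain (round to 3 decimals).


H(parent) = 0.9647. H(left) = 0.1872, H(right) = 0.4138. Weighted = (35/59)*0.1872 + (24/59)*0.4138 = 0.2794. IG = 0.9647 - 0.2794 = 0.6853, which rounds to 0.685.

0.685


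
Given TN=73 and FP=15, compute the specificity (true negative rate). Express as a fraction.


Specificity = TN / (TN + FP) = 73 / 88 = 73/88.

73/88


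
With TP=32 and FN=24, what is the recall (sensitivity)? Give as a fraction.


Recall = TP / (TP + FN) = 32 / 56 = 4/7.

4/7


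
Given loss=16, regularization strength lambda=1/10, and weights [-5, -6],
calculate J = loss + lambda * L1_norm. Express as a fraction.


L1 norm = sum(|w|) = 11. J = 16 + 1/10 * 11 = 171/10.

171/10


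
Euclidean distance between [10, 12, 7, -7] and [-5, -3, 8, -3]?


d = sqrt(sum of squared differences). (10--5)^2=225, (12--3)^2=225, (7-8)^2=1, (-7--3)^2=16. Sum = 467.

sqrt(467)


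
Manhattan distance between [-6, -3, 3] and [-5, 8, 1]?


d = sum of absolute differences: |-6--5|=1 + |-3-8|=11 + |3-1|=2 = 14.

14


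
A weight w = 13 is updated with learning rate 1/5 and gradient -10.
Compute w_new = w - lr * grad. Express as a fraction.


w_new = 13 - 1/5 * -10 = 13 - -2 = 15.

15


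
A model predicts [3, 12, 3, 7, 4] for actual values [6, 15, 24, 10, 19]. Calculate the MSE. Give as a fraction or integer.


MSE = (1/5) * ((6-3)^2=9 + (15-12)^2=9 + (24-3)^2=441 + (10-7)^2=9 + (19-4)^2=225). Sum = 693. MSE = 693/5.

693/5


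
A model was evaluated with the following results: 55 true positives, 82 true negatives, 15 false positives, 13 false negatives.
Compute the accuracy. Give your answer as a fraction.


Accuracy = (TP + TN) / (TP + TN + FP + FN) = (55 + 82) / 165 = 137/165.

137/165


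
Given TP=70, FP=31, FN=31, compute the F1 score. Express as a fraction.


Precision = 70/101 = 70/101. Recall = 70/101 = 70/101. F1 = 2*P*R/(P+R) = 70/101.

70/101


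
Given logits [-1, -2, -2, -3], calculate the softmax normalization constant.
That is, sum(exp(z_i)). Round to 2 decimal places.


Denom = e^-1=0.3679 + e^-2=0.1353 + e^-2=0.1353 + e^-3=0.0498. Sum = 0.6883, which rounds to 0.69.

0.69


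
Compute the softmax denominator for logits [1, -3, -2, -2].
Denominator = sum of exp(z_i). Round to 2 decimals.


Denom = e^1=2.7183 + e^-3=0.0498 + e^-2=0.1353 + e^-2=0.1353. Sum = 3.0387, which rounds to 3.04.

3.04


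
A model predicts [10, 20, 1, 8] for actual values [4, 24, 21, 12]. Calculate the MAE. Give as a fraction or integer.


MAE = (1/4) * (|4-10|=6 + |24-20|=4 + |21-1|=20 + |12-8|=4). Sum = 34. MAE = 17/2.

17/2


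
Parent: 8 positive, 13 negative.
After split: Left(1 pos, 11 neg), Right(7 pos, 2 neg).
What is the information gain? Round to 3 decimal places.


H(parent) = 0.9587. H(left) = 0.4138, H(right) = 0.7642. Weighted = (12/21)*0.4138 + (9/21)*0.7642 = 0.5640. IG = 0.9587 - 0.5640 = 0.3947, which rounds to 0.395.

0.395


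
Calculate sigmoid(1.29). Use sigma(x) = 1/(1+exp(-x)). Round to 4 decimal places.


sigma(1.29) = 1/(1+e^(-1.29)) = 1/(1+0.275271) = 1/1.275271 = 0.7841.

0.7841


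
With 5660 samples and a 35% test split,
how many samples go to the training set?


Test set = 5660 * 35% = 1981. Training set = 5660 - 1981 = 3679.

3679


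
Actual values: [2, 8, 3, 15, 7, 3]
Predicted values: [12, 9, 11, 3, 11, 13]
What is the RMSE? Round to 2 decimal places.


MSE = 70.8333. RMSE = sqrt(70.8333) = 8.42.

8.42


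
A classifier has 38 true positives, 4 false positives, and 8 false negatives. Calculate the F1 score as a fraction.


Precision = 38/42 = 19/21. Recall = 38/46 = 19/23. F1 = 2*P*R/(P+R) = 19/22.

19/22


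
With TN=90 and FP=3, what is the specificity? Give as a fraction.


Specificity = TN / (TN + FP) = 90 / 93 = 30/31.

30/31


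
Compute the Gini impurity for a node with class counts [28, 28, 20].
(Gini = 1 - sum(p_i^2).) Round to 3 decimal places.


Total = 76. Proportions: 28/76, 28/76, 20/76. sum(p_i^2) = 0.3407. Gini = 1 - 0.3407 = 0.6593, which rounds to 0.659.

0.659


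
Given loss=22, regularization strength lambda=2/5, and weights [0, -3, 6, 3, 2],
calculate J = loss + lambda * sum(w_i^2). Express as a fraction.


L2 sq norm = sum(w^2) = 58. J = 22 + 2/5 * 58 = 226/5.

226/5


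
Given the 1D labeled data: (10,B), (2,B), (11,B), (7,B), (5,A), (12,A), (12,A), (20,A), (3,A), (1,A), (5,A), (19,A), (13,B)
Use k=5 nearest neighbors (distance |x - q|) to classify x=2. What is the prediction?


Distances: |10-2|=8, |2-2|=0, |11-2|=9, |7-2|=5, |5-2|=3, |12-2|=10, |12-2|=10, |20-2|=18, |3-2|=1, |1-2|=1, |5-2|=3, |19-2|=17, |13-2|=11. 5 nearest: (2,B), (3,A), (1,A), (5,A), (5,A). Counts: {'B': 1, 'A': 4}. Majority class: A.

A


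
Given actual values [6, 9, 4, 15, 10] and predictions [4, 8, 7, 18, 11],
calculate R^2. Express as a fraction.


Mean(y) = 44/5. SS_res = 24. SS_tot = 354/5. R^2 = 1 - 24/(354/5) = 39/59.

39/59


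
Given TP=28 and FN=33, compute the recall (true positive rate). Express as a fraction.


Recall = TP / (TP + FN) = 28 / 61 = 28/61.

28/61


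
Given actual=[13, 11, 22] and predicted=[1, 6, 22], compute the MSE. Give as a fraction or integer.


MSE = (1/3) * ((13-1)^2=144 + (11-6)^2=25 + (22-22)^2=0). Sum = 169. MSE = 169/3.

169/3


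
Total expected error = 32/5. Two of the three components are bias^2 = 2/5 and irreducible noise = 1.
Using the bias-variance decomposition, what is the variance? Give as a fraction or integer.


Total error = bias^2 + variance + irreducible noise. So variance = 32/5 - 2/5 - 1 = 5.

5


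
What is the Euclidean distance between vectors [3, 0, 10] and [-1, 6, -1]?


d = sqrt(sum of squared differences). (3--1)^2=16, (0-6)^2=36, (10--1)^2=121. Sum = 173.

sqrt(173)


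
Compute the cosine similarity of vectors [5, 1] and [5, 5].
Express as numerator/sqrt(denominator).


dot = 30. |a|^2 = 26, |b|^2 = 50. cos = 30/sqrt(1300).

30/sqrt(1300)


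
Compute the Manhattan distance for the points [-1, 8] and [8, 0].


d = sum of absolute differences: |-1-8|=9 + |8-0|=8 = 17.

17


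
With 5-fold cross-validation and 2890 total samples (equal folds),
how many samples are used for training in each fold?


Each validation fold has 2890/5 = 578 samples. Training set = 2890 - 578 = 2312.

2312


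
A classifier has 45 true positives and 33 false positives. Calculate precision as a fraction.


Precision = TP / (TP + FP) = 45 / 78 = 15/26.

15/26


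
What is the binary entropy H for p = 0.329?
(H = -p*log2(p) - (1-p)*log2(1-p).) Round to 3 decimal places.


H = -0.329*log2(0.329) - 0.671*log2(0.671) = 0.914.

0.914


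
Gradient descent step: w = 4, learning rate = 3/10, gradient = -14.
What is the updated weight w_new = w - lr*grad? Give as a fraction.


w_new = 4 - 3/10 * -14 = 4 - -21/5 = 41/5.

41/5


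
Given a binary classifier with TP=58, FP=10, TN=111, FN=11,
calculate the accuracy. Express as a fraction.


Accuracy = (TP + TN) / (TP + TN + FP + FN) = (58 + 111) / 190 = 169/190.

169/190


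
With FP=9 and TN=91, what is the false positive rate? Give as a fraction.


FPR = FP / (FP + TN) = 9 / 100 = 9/100.

9/100


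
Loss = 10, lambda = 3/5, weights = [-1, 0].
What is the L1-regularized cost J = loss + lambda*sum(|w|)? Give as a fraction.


L1 norm = sum(|w|) = 1. J = 10 + 3/5 * 1 = 53/5.

53/5


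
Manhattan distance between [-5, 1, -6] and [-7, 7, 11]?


d = sum of absolute differences: |-5--7|=2 + |1-7|=6 + |-6-11|=17 = 25.

25


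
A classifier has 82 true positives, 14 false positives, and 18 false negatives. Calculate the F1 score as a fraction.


Precision = 82/96 = 41/48. Recall = 82/100 = 41/50. F1 = 2*P*R/(P+R) = 41/49.

41/49


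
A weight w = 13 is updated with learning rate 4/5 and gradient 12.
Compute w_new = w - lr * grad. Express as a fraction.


w_new = 13 - 4/5 * 12 = 13 - 48/5 = 17/5.

17/5


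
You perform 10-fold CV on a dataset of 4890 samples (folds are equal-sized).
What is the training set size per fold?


Each validation fold has 4890/10 = 489 samples. Training set = 4890 - 489 = 4401.

4401


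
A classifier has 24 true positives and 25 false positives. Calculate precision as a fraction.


Precision = TP / (TP + FP) = 24 / 49 = 24/49.

24/49


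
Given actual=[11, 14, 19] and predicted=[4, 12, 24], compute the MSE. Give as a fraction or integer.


MSE = (1/3) * ((11-4)^2=49 + (14-12)^2=4 + (19-24)^2=25). Sum = 78. MSE = 26.

26


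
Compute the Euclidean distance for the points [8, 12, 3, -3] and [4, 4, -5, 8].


d = sqrt(sum of squared differences). (8-4)^2=16, (12-4)^2=64, (3--5)^2=64, (-3-8)^2=121. Sum = 265.

sqrt(265)


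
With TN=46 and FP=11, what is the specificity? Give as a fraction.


Specificity = TN / (TN + FP) = 46 / 57 = 46/57.

46/57


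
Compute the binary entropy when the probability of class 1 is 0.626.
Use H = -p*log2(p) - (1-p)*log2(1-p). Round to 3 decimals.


H = -0.626*log2(0.626) - 0.374*log2(0.374) = 0.954.

0.954


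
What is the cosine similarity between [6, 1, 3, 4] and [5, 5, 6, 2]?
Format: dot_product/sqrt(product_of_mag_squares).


dot = 61. |a|^2 = 62, |b|^2 = 90. cos = 61/sqrt(5580).

61/sqrt(5580)


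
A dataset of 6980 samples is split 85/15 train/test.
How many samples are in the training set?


Test set = 6980 * 15% = 1047. Training set = 6980 - 1047 = 5933.

5933


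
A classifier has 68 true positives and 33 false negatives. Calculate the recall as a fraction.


Recall = TP / (TP + FN) = 68 / 101 = 68/101.

68/101


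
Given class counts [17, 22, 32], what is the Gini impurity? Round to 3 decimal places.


Total = 71. Proportions: 17/71, 22/71, 32/71. sum(p_i^2) = 0.3565. Gini = 1 - 0.3565 = 0.6435, which rounds to 0.644.

0.644


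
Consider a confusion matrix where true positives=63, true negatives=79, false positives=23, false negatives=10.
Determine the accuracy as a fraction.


Accuracy = (TP + TN) / (TP + TN + FP + FN) = (63 + 79) / 175 = 142/175.

142/175


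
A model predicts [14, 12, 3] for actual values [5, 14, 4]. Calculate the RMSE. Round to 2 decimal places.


MSE = 28.6667. RMSE = sqrt(28.6667) = 5.35.

5.35


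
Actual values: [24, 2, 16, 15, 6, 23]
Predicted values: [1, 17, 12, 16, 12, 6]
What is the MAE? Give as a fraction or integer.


MAE = (1/6) * (|24-1|=23 + |2-17|=15 + |16-12|=4 + |15-16|=1 + |6-12|=6 + |23-6|=17). Sum = 66. MAE = 11.

11


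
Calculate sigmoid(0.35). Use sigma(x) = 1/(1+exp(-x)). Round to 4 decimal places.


sigma(0.35) = 1/(1+e^(-0.35)) = 1/(1+0.704688) = 1/1.704688 = 0.5866.

0.5866


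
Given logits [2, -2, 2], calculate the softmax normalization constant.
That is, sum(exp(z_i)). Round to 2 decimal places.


Denom = e^2=7.3891 + e^-2=0.1353 + e^2=7.3891. Sum = 14.9135, which rounds to 14.91.

14.91


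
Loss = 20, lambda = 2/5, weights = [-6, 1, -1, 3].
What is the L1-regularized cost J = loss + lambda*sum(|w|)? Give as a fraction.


L1 norm = sum(|w|) = 11. J = 20 + 2/5 * 11 = 122/5.

122/5


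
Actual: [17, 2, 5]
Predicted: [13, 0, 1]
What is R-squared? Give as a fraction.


Mean(y) = 8. SS_res = 36. SS_tot = 126. R^2 = 1 - 36/(126) = 5/7.

5/7


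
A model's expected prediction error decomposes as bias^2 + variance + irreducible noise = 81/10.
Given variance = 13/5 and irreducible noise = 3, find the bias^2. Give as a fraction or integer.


Total error = bias^2 + variance + irreducible noise. So bias^2 = 81/10 - 13/5 - 3 = 5/2.

5/2


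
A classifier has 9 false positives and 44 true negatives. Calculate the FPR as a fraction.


FPR = FP / (FP + TN) = 9 / 53 = 9/53.

9/53


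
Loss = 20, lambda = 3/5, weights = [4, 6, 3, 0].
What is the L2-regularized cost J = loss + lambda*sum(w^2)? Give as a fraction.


L2 sq norm = sum(w^2) = 61. J = 20 + 3/5 * 61 = 283/5.

283/5


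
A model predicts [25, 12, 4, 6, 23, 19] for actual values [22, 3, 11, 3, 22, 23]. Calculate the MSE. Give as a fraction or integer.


MSE = (1/6) * ((22-25)^2=9 + (3-12)^2=81 + (11-4)^2=49 + (3-6)^2=9 + (22-23)^2=1 + (23-19)^2=16). Sum = 165. MSE = 55/2.

55/2


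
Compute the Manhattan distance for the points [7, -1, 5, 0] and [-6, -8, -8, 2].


d = sum of absolute differences: |7--6|=13 + |-1--8|=7 + |5--8|=13 + |0-2|=2 = 35.

35


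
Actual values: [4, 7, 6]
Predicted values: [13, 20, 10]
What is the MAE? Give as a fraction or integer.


MAE = (1/3) * (|4-13|=9 + |7-20|=13 + |6-10|=4). Sum = 26. MAE = 26/3.

26/3


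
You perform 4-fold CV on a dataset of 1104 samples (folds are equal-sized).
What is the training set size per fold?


Each validation fold has 1104/4 = 276 samples. Training set = 1104 - 276 = 828.

828


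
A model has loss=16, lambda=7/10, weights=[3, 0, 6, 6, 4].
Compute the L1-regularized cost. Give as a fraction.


L1 norm = sum(|w|) = 19. J = 16 + 7/10 * 19 = 293/10.

293/10


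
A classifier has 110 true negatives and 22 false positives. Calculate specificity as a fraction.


Specificity = TN / (TN + FP) = 110 / 132 = 5/6.

5/6


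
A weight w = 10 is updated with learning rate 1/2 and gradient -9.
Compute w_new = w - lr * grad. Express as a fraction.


w_new = 10 - 1/2 * -9 = 10 - -9/2 = 29/2.

29/2


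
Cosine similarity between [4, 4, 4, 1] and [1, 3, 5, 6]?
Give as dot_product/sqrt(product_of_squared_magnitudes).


dot = 42. |a|^2 = 49, |b|^2 = 71. cos = 42/sqrt(3479).

42/sqrt(3479)


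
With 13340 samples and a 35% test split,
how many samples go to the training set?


Test set = 13340 * 35% = 4669. Training set = 13340 - 4669 = 8671.

8671


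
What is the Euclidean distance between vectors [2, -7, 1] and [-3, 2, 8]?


d = sqrt(sum of squared differences). (2--3)^2=25, (-7-2)^2=81, (1-8)^2=49. Sum = 155.

sqrt(155)


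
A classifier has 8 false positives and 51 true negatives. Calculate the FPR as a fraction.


FPR = FP / (FP + TN) = 8 / 59 = 8/59.

8/59


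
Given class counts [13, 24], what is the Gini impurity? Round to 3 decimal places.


Total = 37. Proportions: 13/37, 24/37. sum(p_i^2) = 0.5442. Gini = 1 - 0.5442 = 0.4558, which rounds to 0.456.

0.456


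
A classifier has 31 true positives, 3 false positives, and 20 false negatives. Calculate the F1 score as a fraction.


Precision = 31/34 = 31/34. Recall = 31/51 = 31/51. F1 = 2*P*R/(P+R) = 62/85.

62/85


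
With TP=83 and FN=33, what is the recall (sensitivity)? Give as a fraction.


Recall = TP / (TP + FN) = 83 / 116 = 83/116.

83/116


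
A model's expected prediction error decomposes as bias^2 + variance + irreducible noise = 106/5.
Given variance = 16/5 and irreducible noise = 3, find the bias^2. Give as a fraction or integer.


Total error = bias^2 + variance + irreducible noise. So bias^2 = 106/5 - 16/5 - 3 = 15.

15


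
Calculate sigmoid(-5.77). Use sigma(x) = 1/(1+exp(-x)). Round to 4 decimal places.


sigma(-5.77) = 1/(1+e^(5.77)) = 1/(1+320.537733) = 1/321.537733 = 0.0031.

0.0031


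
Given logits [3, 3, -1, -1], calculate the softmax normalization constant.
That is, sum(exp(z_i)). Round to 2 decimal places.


Denom = e^3=20.0855 + e^3=20.0855 + e^-1=0.3679 + e^-1=0.3679. Sum = 40.9068, which rounds to 40.91.

40.91


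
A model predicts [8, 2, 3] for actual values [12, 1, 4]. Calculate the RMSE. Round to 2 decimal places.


MSE = 6.0000. RMSE = sqrt(6.0000) = 2.45.

2.45


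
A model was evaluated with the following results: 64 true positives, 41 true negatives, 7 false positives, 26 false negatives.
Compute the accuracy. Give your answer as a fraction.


Accuracy = (TP + TN) / (TP + TN + FP + FN) = (64 + 41) / 138 = 35/46.

35/46


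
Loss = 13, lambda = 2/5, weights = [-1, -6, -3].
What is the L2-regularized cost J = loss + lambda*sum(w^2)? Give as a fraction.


L2 sq norm = sum(w^2) = 46. J = 13 + 2/5 * 46 = 157/5.

157/5


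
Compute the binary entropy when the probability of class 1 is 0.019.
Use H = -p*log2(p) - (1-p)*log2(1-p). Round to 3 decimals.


H = -0.019*log2(0.019) - 0.981*log2(0.981) = 0.136.

0.136


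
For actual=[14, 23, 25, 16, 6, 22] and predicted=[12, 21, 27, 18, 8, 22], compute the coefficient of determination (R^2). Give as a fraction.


Mean(y) = 53/3. SS_res = 20. SS_tot = 760/3. R^2 = 1 - 20/(760/3) = 35/38.

35/38


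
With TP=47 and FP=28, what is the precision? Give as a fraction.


Precision = TP / (TP + FP) = 47 / 75 = 47/75.

47/75


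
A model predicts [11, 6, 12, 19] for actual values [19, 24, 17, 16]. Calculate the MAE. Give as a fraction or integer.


MAE = (1/4) * (|19-11|=8 + |24-6|=18 + |17-12|=5 + |16-19|=3). Sum = 34. MAE = 17/2.

17/2


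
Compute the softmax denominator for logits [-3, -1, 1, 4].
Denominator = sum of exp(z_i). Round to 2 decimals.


Denom = e^-3=0.0498 + e^-1=0.3679 + e^1=2.7183 + e^4=54.5982. Sum = 57.7342, which rounds to 57.73.

57.73


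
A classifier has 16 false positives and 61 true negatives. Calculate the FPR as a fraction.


FPR = FP / (FP + TN) = 16 / 77 = 16/77.

16/77


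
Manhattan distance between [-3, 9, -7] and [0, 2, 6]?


d = sum of absolute differences: |-3-0|=3 + |9-2|=7 + |-7-6|=13 = 23.

23


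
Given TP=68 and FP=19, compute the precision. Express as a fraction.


Precision = TP / (TP + FP) = 68 / 87 = 68/87.

68/87


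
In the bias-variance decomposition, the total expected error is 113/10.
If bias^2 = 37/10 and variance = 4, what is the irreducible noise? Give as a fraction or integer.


Total error = bias^2 + variance + irreducible noise. So irreducible noise = 113/10 - 37/10 - 4 = 18/5.

18/5


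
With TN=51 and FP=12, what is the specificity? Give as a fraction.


Specificity = TN / (TN + FP) = 51 / 63 = 17/21.

17/21


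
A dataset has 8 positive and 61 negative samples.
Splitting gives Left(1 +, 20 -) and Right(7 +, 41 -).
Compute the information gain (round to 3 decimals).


H(parent) = 0.5176. H(left) = 0.2762, H(right) = 0.5993. Weighted = (21/69)*0.2762 + (48/69)*0.5993 = 0.5010. IG = 0.5176 - 0.5010 = 0.0166, which rounds to 0.017.

0.017


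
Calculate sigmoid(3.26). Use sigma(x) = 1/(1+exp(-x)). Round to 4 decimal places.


sigma(3.26) = 1/(1+e^(-3.26)) = 1/(1+0.038388) = 1/1.038388 = 0.9630.

0.9630


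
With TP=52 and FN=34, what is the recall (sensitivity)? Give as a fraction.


Recall = TP / (TP + FN) = 52 / 86 = 26/43.

26/43


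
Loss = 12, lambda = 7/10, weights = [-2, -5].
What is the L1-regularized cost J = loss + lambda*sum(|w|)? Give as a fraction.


L1 norm = sum(|w|) = 7. J = 12 + 7/10 * 7 = 169/10.

169/10


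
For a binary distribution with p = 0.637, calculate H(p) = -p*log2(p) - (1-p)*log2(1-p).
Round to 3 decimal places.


H = -0.637*log2(0.637) - 0.363*log2(0.363) = 0.945.

0.945


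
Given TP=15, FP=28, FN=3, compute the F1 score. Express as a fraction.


Precision = 15/43 = 15/43. Recall = 15/18 = 5/6. F1 = 2*P*R/(P+R) = 30/61.

30/61


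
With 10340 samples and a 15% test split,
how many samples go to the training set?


Test set = 10340 * 15% = 1551. Training set = 10340 - 1551 = 8789.

8789


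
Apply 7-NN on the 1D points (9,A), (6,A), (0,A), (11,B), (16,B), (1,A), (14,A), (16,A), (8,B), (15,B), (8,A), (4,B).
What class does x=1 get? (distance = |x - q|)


Distances: |9-1|=8, |6-1|=5, |0-1|=1, |11-1|=10, |16-1|=15, |1-1|=0, |14-1|=13, |16-1|=15, |8-1|=7, |15-1|=14, |8-1|=7, |4-1|=3. 7 nearest: (1,A), (0,A), (4,B), (6,A), (8,A), (8,B), (9,A). Counts: {'A': 5, 'B': 2}. Majority class: A.

A


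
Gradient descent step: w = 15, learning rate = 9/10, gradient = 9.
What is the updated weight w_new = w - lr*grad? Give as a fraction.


w_new = 15 - 9/10 * 9 = 15 - 81/10 = 69/10.

69/10
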